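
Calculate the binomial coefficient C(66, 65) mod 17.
15

Using Lucas' theorem:
Write n=66 and k=65 in base 17:
n in base 17: [3, 15]
k in base 17: [3, 14]
C(66,65) mod 17 = ∏ C(n_i, k_i) mod 17
Digit binomials (mod 17): C(3,3) = 1; C(15,14) = 15
Product: 1 × 15 = 15 ≡ 15 (mod 17)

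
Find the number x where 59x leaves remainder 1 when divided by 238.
117

gcd(59, 238) = 1, so the inverse exists.
Extended Euclidean algorithm on (238, 59):
238 = 4 × 59 + 2  ⟹  2 = (1)·238 + (-4)·59
59 = 29 × 2 + 1  ⟹  1 = (-29)·238 + (117)·59
So (117)·59 ≡ 1 (mod 238), i.e. 59^(-1) ≡ 117 (mod 238).
Check: 59 × 117 = 6903 ≡ 1 (mod 238)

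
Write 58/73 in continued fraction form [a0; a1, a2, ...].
[0; 1, 3, 1, 6, 2]

Euclidean algorithm steps:
58 = 0 × 73 + 58
73 = 1 × 58 + 15
58 = 3 × 15 + 13
15 = 1 × 13 + 2
13 = 6 × 2 + 1
2 = 2 × 1 + 0
Continued fraction: [0; 1, 3, 1, 6, 2]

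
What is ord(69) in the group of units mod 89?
44

89 is prime, so ord(69) divides φ(89) = 88.
Divisors of 88: 1, 2, 4, 8, 11, 22, 44, 88.
Repeated squaring: 69^1 ≡ 69, 69^2 ≡ 44, 69^4 ≡ 67, 69^8 ≡ 39, 69^16 ≡ 8, 69^32 ≡ 64, 69^64 ≡ 2 (mod 89).
Test 69^d mod 89 for each divisor d in increasing order:
69^1 ≡ 69
69^2 ≡ 44
69^4 ≡ 67
69^8 ≡ 39
69^11 = 69^8·69^2·69^1 ≡ 34
69^22 = 69^16·69^4·69^2 ≡ 88
69^44 = 69^32·69^8·69^4 ≡ 1  ← first divisor giving 1
The order is 44.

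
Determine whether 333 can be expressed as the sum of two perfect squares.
3² + 18² (a=3, b=18)

Factorization: 333 = 3^2 × 37
By Fermat: n is sum of two squares iff every prime p ≡ 3 (mod 4) appears to even power.
All primes ≡ 3 (mod 4) appear to even power.
Search a = 0, 1, 2, … for 333 - a² a perfect square: first hit at a = 3: 333 - 9 = 324 = 18².
333 = 3² + 18² = 9 + 324 ✓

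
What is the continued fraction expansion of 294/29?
[10; 7, 4]

Euclidean algorithm steps:
294 = 10 × 29 + 4
29 = 7 × 4 + 1
4 = 4 × 1 + 0
Continued fraction: [10; 7, 4]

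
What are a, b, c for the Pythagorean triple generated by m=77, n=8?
(5865, 1232, 5993)

Euclid's formula: a = m² - n², b = 2mn, c = m² + n²
m = 77, n = 8
a = 77² - 8² = 5929 - 64 = 5865
b = 2 × 77 × 8 = 1232
c = 77² + 8² = 5929 + 64 = 5993
Verification: 5865² + 1232² = 34398225 + 1517824 = 35916049 = 5993² ✓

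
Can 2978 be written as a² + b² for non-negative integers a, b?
13² + 53² (a=13, b=53)

Factorization: 2978 = 2 × 1489
By Fermat: n is sum of two squares iff every prime p ≡ 3 (mod 4) appears to even power.
All primes ≡ 3 (mod 4) appear to even power.
Search a = 0, 1, 2, … for 2978 - a² a perfect square: first hit at a = 13: 2978 - 169 = 2809 = 53².
2978 = 13² + 53² = 169 + 2809 ✓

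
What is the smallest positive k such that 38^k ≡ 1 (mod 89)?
88

89 is prime, so ord(38) divides φ(89) = 88.
Divisors of 88: 1, 2, 4, 8, 11, 22, 44, 88.
Repeated squaring: 38^1 ≡ 38, 38^2 ≡ 20, 38^4 ≡ 44, 38^8 ≡ 67, 38^16 ≡ 39, 38^32 ≡ 8, 38^64 ≡ 64 (mod 89).
Test 38^d mod 89 for each divisor d in increasing order:
38^1 ≡ 38
38^2 ≡ 20
38^4 ≡ 44
38^8 ≡ 67
38^11 = 38^8·38^2·38^1 ≡ 12
38^22 = 38^16·38^4·38^2 ≡ 55
38^44 = 38^32·38^8·38^4 ≡ 88
38^88 = 38^64·38^16·38^8 ≡ 1  ← first divisor giving 1
The order is 88.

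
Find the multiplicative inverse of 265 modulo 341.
166

gcd(265, 341) = 1, so the inverse exists.
Extended Euclidean algorithm on (341, 265):
341 = 1 × 265 + 76  ⟹  76 = (1)·341 + (-1)·265
265 = 3 × 76 + 37  ⟹  37 = (-3)·341 + (4)·265
76 = 2 × 37 + 2  ⟹  2 = (7)·341 + (-9)·265
37 = 18 × 2 + 1  ⟹  1 = (-129)·341 + (166)·265
So (166)·265 ≡ 1 (mod 341), i.e. 265^(-1) ≡ 166 (mod 341).
Check: 265 × 166 = 43990 ≡ 1 (mod 341)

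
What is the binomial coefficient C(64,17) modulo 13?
4

Using Lucas' theorem:
Write n=64 and k=17 in base 13:
n in base 13: [4, 12]
k in base 13: [1, 4]
C(64,17) mod 13 = ∏ C(n_i, k_i) mod 13
Digit binomials (mod 13): C(4,1) = 4; C(12,4) = 495 ≡ 1
Product: 4 × 1 = 4 ≡ 4 (mod 13)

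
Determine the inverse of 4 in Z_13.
10

gcd(4, 13) = 1, so the inverse exists.
Extended Euclidean algorithm on (13, 4):
13 = 3 × 4 + 1  ⟹  1 = (1)·13 + (-3)·4
So (-3)·4 ≡ 1 (mod 13), i.e. 4^(-1) ≡ -3 ≡ 10 (mod 13).
Check: 4 × 10 = 40 ≡ 1 (mod 13)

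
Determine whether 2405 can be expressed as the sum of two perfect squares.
2² + 49² (a=2, b=49)

Factorization: 2405 = 5 × 13 × 37
By Fermat: n is sum of two squares iff every prime p ≡ 3 (mod 4) appears to even power.
All primes ≡ 3 (mod 4) appear to even power.
Search a = 0, 1, 2, … for 2405 - a² a perfect square: first hit at a = 2: 2405 - 4 = 2401 = 49².
2405 = 2² + 49² = 4 + 2401 ✓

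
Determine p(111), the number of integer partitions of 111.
679903203

p(n) counts ways to write n as a sum of positive integers (order ignored).
Euler's pentagonal recurrence: p(k) = p(k-1) + p(k-2) - p(k-5) - p(k-7) + p(k-12) + p(k-15) - ... (offsets j(3j∓1)/2, signs ++--, p(0)=1, p(<0)=0).
DP table for k = 0..110: p(0)=1, p(1)=1, p(2)=2, p(3)=3, p(4)=5, p(5)=7, p(6)=11, p(7)=15, p(8)=22, p(9)=30, p(10)=42, p(11)=56, p(12)=77, p(13)=101, p(14)=135, p(15)=176, p(16)=231, p(17)=297, p(18)=385, p(19)=490, p(20)=627, p(21)=792, p(22)=1002, p(23)=1255, p(24)=1575, p(25)=1958, p(26)=2436, p(27)=3010, p(28)=3718, p(29)=4565, p(30)=5604, p(31)=6842, p(32)=8349, p(33)=10143, p(34)=12310, p(35)=14883, p(36)=17977, p(37)=21637, p(38)=26015, p(39)=31185, p(40)=37338, p(41)=44583, p(42)=53174, p(43)=63261, p(44)=75175, p(45)=89134, p(46)=105558, p(47)=124754, p(48)=147273, p(49)=173525, p(50)=204226, p(51)=239943, p(52)=281589, p(53)=329931, p(54)=386155, p(55)=451276, p(56)=526823, p(57)=614154, p(58)=715220, p(59)=831820, p(60)=966467, p(61)=1121505, p(62)=1300156, p(63)=1505499, p(64)=1741630, p(65)=2012558, p(66)=2323520, p(67)=2679689, p(68)=3087735, p(69)=3554345, p(70)=4087968, p(71)=4697205, p(72)=5392783, p(73)=6185689, p(74)=7089500, p(75)=8118264, p(76)=9289091, p(77)=10619863, p(78)=12132164, p(79)=13848650, p(80)=15796476, p(81)=18004327, p(82)=20506255, p(83)=23338469, p(84)=26543660, p(85)=30167357, p(86)=34262962, p(87)=38887673, p(88)=44108109, p(89)=49995925, p(90)=56634173, p(91)=64112359, p(92)=72533807, p(93)=82010177, p(94)=92669720, p(95)=104651419, p(96)=118114304, p(97)=133230930, p(98)=150198136, p(99)=169229875, p(100)=190569292, p(101)=214481126, p(102)=241265379, p(103)=271248950, p(104)=304801365, p(105)=342325709, p(106)=384276336, p(107)=431149389, p(108)=483502844, p(109)=541946240, p(110)=607163746.
Final step: p(111) = p(110) + p(109) - p(106) - p(104) + p(99) + p(96) - p(89) - p(85) + p(76) + p(71) - p(60) - p(54) + p(41) + p(34) - p(19) - p(11)
= 607163746 + 541946240 - 384276336 - 304801365 + 169229875 + 118114304 - 49995925 - 30167357 + 9289091 + 4697205 - 966467 - 386155 + 44583 + 12310 - 490 - 56
= 679903203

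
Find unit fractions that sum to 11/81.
1/8 + 1/93 + 1/20088

Greedy algorithm:
11/81: ceiling(81/11) = 8, use 1/8
7/648: ceiling(648/7) = 93, use 1/93
1/20088: ceiling(20088/1) = 20088, use 1/20088
Result: 11/81 = 1/8 + 1/93 + 1/20088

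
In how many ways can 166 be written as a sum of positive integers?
189334822579

p(n) counts ways to write n as a sum of positive integers (order ignored).
Euler's pentagonal recurrence: p(k) = p(k-1) + p(k-2) - p(k-5) - p(k-7) + p(k-12) + p(k-15) - ... (offsets j(3j∓1)/2, signs ++--, p(0)=1, p(<0)=0).
DP table for k = 0..165: p(0)=1, p(1)=1, p(2)=2, p(3)=3, p(4)=5, p(5)=7, p(6)=11, p(7)=15, p(8)=22, p(9)=30, p(10)=42, p(11)=56, p(12)=77, p(13)=101, p(14)=135, p(15)=176, p(16)=231, p(17)=297, p(18)=385, p(19)=490, p(20)=627, p(21)=792, p(22)=1002, p(23)=1255, p(24)=1575, p(25)=1958, p(26)=2436, p(27)=3010, p(28)=3718, p(29)=4565, p(30)=5604, p(31)=6842, p(32)=8349, p(33)=10143, p(34)=12310, p(35)=14883, p(36)=17977, p(37)=21637, p(38)=26015, p(39)=31185, p(40)=37338, p(41)=44583, p(42)=53174, p(43)=63261, p(44)=75175, p(45)=89134, p(46)=105558, p(47)=124754, p(48)=147273, p(49)=173525, p(50)=204226, p(51)=239943, p(52)=281589, p(53)=329931, p(54)=386155, p(55)=451276, p(56)=526823, p(57)=614154, p(58)=715220, p(59)=831820, p(60)=966467, p(61)=1121505, p(62)=1300156, p(63)=1505499, p(64)=1741630, p(65)=2012558, p(66)=2323520, p(67)=2679689, p(68)=3087735, p(69)=3554345, p(70)=4087968, p(71)=4697205, p(72)=5392783, p(73)=6185689, p(74)=7089500, p(75)=8118264, p(76)=9289091, p(77)=10619863, p(78)=12132164, p(79)=13848650, p(80)=15796476, p(81)=18004327, p(82)=20506255, p(83)=23338469, p(84)=26543660, p(85)=30167357, p(86)=34262962, p(87)=38887673, p(88)=44108109, p(89)=49995925, p(90)=56634173, p(91)=64112359, p(92)=72533807, p(93)=82010177, p(94)=92669720, p(95)=104651419, p(96)=118114304, p(97)=133230930, p(98)=150198136, p(99)=169229875, p(100)=190569292, p(101)=214481126, p(102)=241265379, p(103)=271248950, p(104)=304801365, p(105)=342325709, p(106)=384276336, p(107)=431149389, p(108)=483502844, p(109)=541946240, p(110)=607163746, p(111)=679903203, p(112)=761002156, p(113)=851376628, p(114)=952050665, p(115)=1064144451, p(116)=1188908248, p(117)=1327710076, p(118)=1482074143, p(119)=1653668665, p(120)=1844349560, p(121)=2056148051, p(122)=2291320912, p(123)=2552338241, p(124)=2841940500, p(125)=3163127352, p(126)=3519222692, p(127)=3913864295, p(128)=4351078600, p(129)=4835271870, p(130)=5371315400, p(131)=5964539504, p(132)=6620830889, p(133)=7346629512, p(134)=8149040695, p(135)=9035836076, p(136)=10015581680, p(137)=11097645016, p(138)=12292341831, p(139)=13610949895, p(140)=15065878135, p(141)=16670689208, p(142)=18440293320, p(143)=20390982757, p(144)=22540654445, p(145)=24908858009, p(146)=27517052599, p(147)=30388671978, p(148)=33549419497, p(149)=37027355200, p(150)=40853235313, p(151)=45060624582, p(152)=49686288421, p(153)=54770336324, p(154)=60356673280, p(155)=66493182097, p(156)=73232243759, p(157)=80630964769, p(158)=88751778802, p(159)=97662728555, p(160)=107438159466, p(161)=118159068427, p(162)=129913904637, p(163)=142798995930, p(164)=156919475295, p(165)=172389800255.
Final step: p(166) = p(165) + p(164) - p(161) - p(159) + p(154) + p(151) - p(144) - p(140) + p(131) + p(126) - p(115) - p(109) + p(96) + p(89) - p(74) - p(66) + p(49) + p(40) - p(21) - p(11)
= 172389800255 + 156919475295 - 118159068427 - 97662728555 + 60356673280 + 45060624582 - 22540654445 - 15065878135 + 5964539504 + 3519222692 - 1064144451 - 541946240 + 118114304 + 49995925 - 7089500 - 2323520 + 173525 + 37338 - 792 - 56
= 189334822579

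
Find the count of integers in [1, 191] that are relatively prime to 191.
190

191 = 191
φ(n) = n × ∏(1 - 1/p) for each prime p dividing n
φ(191) = 191 × (1 - 1/191) = 190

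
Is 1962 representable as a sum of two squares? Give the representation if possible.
21² + 39² (a=21, b=39)

Factorization: 1962 = 2 × 3^2 × 109
By Fermat: n is sum of two squares iff every prime p ≡ 3 (mod 4) appears to even power.
All primes ≡ 3 (mod 4) appear to even power.
Search a = 0, 1, 2, … for 1962 - a² a perfect square: first hit at a = 21: 1962 - 441 = 1521 = 39².
1962 = 21² + 39² = 441 + 1521 ✓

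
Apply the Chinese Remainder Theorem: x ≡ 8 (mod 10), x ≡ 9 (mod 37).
268

Using Chinese Remainder Theorem:
M = 10 × 37 = 370
M1 = 37, M2 = 10
y1 = 37^(-1) mod 10 = 3
y2 = 10^(-1) mod 37 = 26
x = (8×37×3 + 9×10×26) mod 370 = 268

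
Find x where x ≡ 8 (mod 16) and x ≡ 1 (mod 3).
40

Using Chinese Remainder Theorem:
M = 16 × 3 = 48
M1 = 3, M2 = 16
y1 = 3^(-1) mod 16 = 11
y2 = 16^(-1) mod 3 = 1
x = (8×3×11 + 1×16×1) mod 48 = 40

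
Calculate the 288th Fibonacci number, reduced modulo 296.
160

Matrix identity: Q^n = [[F_(n+1), F_n], [F_n, F_(n-1)]] with Q = [[1,1],[1,0]].
n = 288 = 100100000₂. Square-and-multiply, entries mod 296:
Q^1 = [[1,1],[1,0]]
Q^2 = (Q^1)² = [[2,1],[1,1]]
Q^4 = (Q^2)² = [[5,3],[3,2]]
Q^9 = (Q^4)²·Q = [[55,34],[34,21]]
Q^18 = (Q^9)² = [[37,216],[216,117]]
Q^36 = (Q^18)² = [[73,112],[112,257]]
Q^72 = (Q^36)² = [[113,256],[256,153]]
Q^144 = (Q^72)² = [[161,16],[16,145]]
Q^288 = (Q^144)² = [[129,160],[160,265]]
F_288 mod 296 = Q^288[0][1] = 160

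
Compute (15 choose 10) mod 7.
0

Using Lucas' theorem:
Write n=15 and k=10 in base 7:
n in base 7: [2, 1]
k in base 7: [1, 3]
C(15,10) mod 7 = ∏ C(n_i, k_i) mod 7
Digit binomials (mod 7): C(2,1) = 2; C(1,3) = 0 (k_i > n_i)
Product: 2 × 0 = 0 ≡ 0 (mod 7)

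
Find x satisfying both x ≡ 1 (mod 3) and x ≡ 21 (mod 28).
49

Using Chinese Remainder Theorem:
M = 3 × 28 = 84
M1 = 28, M2 = 3
y1 = 28^(-1) mod 3 = 1
y2 = 3^(-1) mod 28 = 19
x = (1×28×1 + 21×3×19) mod 84 = 49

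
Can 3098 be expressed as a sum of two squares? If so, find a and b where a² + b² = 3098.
17² + 53² (a=17, b=53)

Factorization: 3098 = 2 × 1549
By Fermat: n is sum of two squares iff every prime p ≡ 3 (mod 4) appears to even power.
All primes ≡ 3 (mod 4) appear to even power.
Search a = 0, 1, 2, … for 3098 - a² a perfect square: first hit at a = 17: 3098 - 289 = 2809 = 53².
3098 = 17² + 53² = 289 + 2809 ✓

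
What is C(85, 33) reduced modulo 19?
0

Using Lucas' theorem:
Write n=85 and k=33 in base 19:
n in base 19: [4, 9]
k in base 19: [1, 14]
C(85,33) mod 19 = ∏ C(n_i, k_i) mod 19
Digit binomials (mod 19): C(4,1) = 4; C(9,14) = 0 (k_i > n_i)
Product: 4 × 0 = 0 ≡ 0 (mod 19)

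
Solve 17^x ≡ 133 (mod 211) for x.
107

Baby-step giant-step with step n = ⌈√211⌉ = 15.
Baby steps 17^j mod 211 (j:value) for j=0..14: 0:1, 1:17, 2:78, 3:60, 4:176, 5:38, 6:13, 7:10, 8:170, 9:147, 10:178, 11:72, 12:169, 13:130, 14:100.
Giant-step multiplier: 17^(-15) ≡ 17^(210-15) = 17^195 ≡ 88 (mod 211).
Giant steps γ_i = 133·88^i mod 211: γ_0=133, γ_1=99, γ_2=61, γ_3=93, γ_4=166, γ_5=49, γ_6=92, γ_7=78 (in table at j=2).
x = i·n + j = 7·15 + 2 = 107.
Check: 17^107 ≡ 133 (mod 211).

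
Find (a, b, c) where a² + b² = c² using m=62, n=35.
(2619, 4340, 5069)

Euclid's formula: a = m² - n², b = 2mn, c = m² + n²
m = 62, n = 35
a = 62² - 35² = 3844 - 1225 = 2619
b = 2 × 62 × 35 = 4340
c = 62² + 35² = 3844 + 1225 = 5069
Verification: 2619² + 4340² = 6859161 + 18835600 = 25694761 = 5069² ✓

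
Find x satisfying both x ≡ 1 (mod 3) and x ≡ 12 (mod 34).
46

Using Chinese Remainder Theorem:
M = 3 × 34 = 102
M1 = 34, M2 = 3
y1 = 34^(-1) mod 3 = 1
y2 = 3^(-1) mod 34 = 23
x = (1×34×1 + 12×3×23) mod 102 = 46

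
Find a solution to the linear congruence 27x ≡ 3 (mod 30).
x ≡ 9 (mod 10)

gcd(27, 30) = 3, which divides 3, so solutions exist.
Divide through by 3: 9x ≡ 1 (mod 10).
Find 9^(-1) mod 10 by the extended Euclidean algorithm:
10 = 1 × 9 + 1  ⟹  1 = (1)·10 + (-1)·9
So (-1)·9 ≡ 1 (mod 10), i.e. 9^(-1) ≡ -1 ≡ 9 (mod 10).
x ≡ 9 × 1 = 9 ≡ 9 (mod 10).
Check: 27 × 9 = 243 ≡ 3 (mod 30).
x ≡ 9 (mod 10), giving 3 solutions mod 30.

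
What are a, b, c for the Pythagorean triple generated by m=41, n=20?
(1281, 1640, 2081)

Euclid's formula: a = m² - n², b = 2mn, c = m² + n²
m = 41, n = 20
a = 41² - 20² = 1681 - 400 = 1281
b = 2 × 41 × 20 = 1640
c = 41² + 20² = 1681 + 400 = 2081
Verification: 1281² + 1640² = 1640961 + 2689600 = 4330561 = 2081² ✓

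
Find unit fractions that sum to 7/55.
1/8 + 1/440

Greedy algorithm:
7/55: ceiling(55/7) = 8, use 1/8
1/440: ceiling(440/1) = 440, use 1/440
Result: 7/55 = 1/8 + 1/440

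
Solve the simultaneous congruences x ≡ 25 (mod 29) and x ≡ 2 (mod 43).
518

Using Chinese Remainder Theorem:
M = 29 × 43 = 1247
M1 = 43, M2 = 29
y1 = 43^(-1) mod 29 = 27
y2 = 29^(-1) mod 43 = 3
x = (25×43×27 + 2×29×3) mod 1247 = 518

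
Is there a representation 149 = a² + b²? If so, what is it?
7² + 10² (a=7, b=10)

Factorization: 149 = 149
By Fermat: n is sum of two squares iff every prime p ≡ 3 (mod 4) appears to even power.
All primes ≡ 3 (mod 4) appear to even power.
Search a = 0, 1, 2, … for 149 - a² a perfect square: first hit at a = 7: 149 - 49 = 100 = 10².
149 = 7² + 10² = 49 + 100 ✓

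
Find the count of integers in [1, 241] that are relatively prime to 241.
240

241 = 241
φ(n) = n × ∏(1 - 1/p) for each prime p dividing n
φ(241) = 241 × (1 - 1/241) = 240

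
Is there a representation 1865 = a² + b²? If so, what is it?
4² + 43² (a=4, b=43)

Factorization: 1865 = 5 × 373
By Fermat: n is sum of two squares iff every prime p ≡ 3 (mod 4) appears to even power.
All primes ≡ 3 (mod 4) appear to even power.
Search a = 0, 1, 2, … for 1865 - a² a perfect square: first hit at a = 4: 1865 - 16 = 1849 = 43².
1865 = 4² + 43² = 16 + 1849 ✓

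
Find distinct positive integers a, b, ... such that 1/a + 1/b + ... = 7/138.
1/20 + 1/1380

Greedy algorithm:
7/138: ceiling(138/7) = 20, use 1/20
1/1380: ceiling(1380/1) = 1380, use 1/1380
Result: 7/138 = 1/20 + 1/1380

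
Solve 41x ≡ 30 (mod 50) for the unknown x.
x ≡ 30 (mod 50)

gcd(41, 50) = 1, which divides 30, so solutions exist.
Find 41^(-1) mod 50 by the extended Euclidean algorithm:
50 = 1 × 41 + 9  ⟹  9 = (1)·50 + (-1)·41
41 = 4 × 9 + 5  ⟹  5 = (-4)·50 + (5)·41
9 = 1 × 5 + 4  ⟹  4 = (5)·50 + (-6)·41
5 = 1 × 4 + 1  ⟹  1 = (-9)·50 + (11)·41
So (11)·41 ≡ 1 (mod 50), i.e. 41^(-1) ≡ 11 (mod 50).
x ≡ 11 × 30 = 330 ≡ 30 (mod 50).
Check: 41 × 30 = 1230 ≡ 30 (mod 50).
Unique solution: x ≡ 30 (mod 50)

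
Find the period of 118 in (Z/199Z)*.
198

199 is prime, so ord(118) divides φ(199) = 198.
Divisors of 198: 1, 2, 3, 6, 9, 11, 18, 22, 33, 66, 99, 198.
Repeated squaring: 118^1 ≡ 118, 118^2 ≡ 193, 118^4 ≡ 36, 118^8 ≡ 102, 118^16 ≡ 56, 118^32 ≡ 151, 118^64 ≡ 115, 118^128 ≡ 91 (mod 199).
Test 118^d mod 199 for each divisor d in increasing order:
118^1 ≡ 118
118^2 ≡ 193
118^3 = 118^2·118^1 ≡ 88
118^6 = 118^4·118^2 ≡ 182
118^9 = 118^8·118^1 ≡ 96
118^11 = 118^8·118^2·118^1 ≡ 21
118^18 = 118^16·118^2 ≡ 62
118^22 = 118^16·118^4·118^2 ≡ 43
118^33 = 118^32·118^1 ≡ 107
118^66 = 118^64·118^2 ≡ 106
118^99 = 118^64·118^32·118^2·118^1 ≡ 198
118^198 = 118^128·118^64·118^4·118^2 ≡ 1  ← first divisor giving 1
The order is 198.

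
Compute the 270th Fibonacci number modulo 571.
152

Matrix identity: Q^n = [[F_(n+1), F_n], [F_n, F_(n-1)]] with Q = [[1,1],[1,0]].
n = 270 = 100001110₂. Square-and-multiply, entries mod 571:
Q^1 = [[1,1],[1,0]]
Q^2 = (Q^1)² = [[2,1],[1,1]]
Q^4 = (Q^2)² = [[5,3],[3,2]]
Q^8 = (Q^4)² = [[34,21],[21,13]]
Q^16 = (Q^8)² = [[455,416],[416,39]]
Q^33 = (Q^16)²·Q = [[310,366],[366,515]]
Q^67 = (Q^33)²·Q = [[405,514],[514,462]]
Q^135 = (Q^67)²·Q = [[229,542],[542,258]]
Q^270 = (Q^135)² = [[179,152],[152,27]]
F_270 mod 571 = Q^270[0][1] = 152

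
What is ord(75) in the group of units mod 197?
196

197 is prime, so ord(75) divides φ(197) = 196.
Divisors of 196: 1, 2, 4, 7, 14, 28, 49, 98, 196.
Repeated squaring: 75^1 ≡ 75, 75^2 ≡ 109, 75^4 ≡ 61, 75^8 ≡ 175, 75^16 ≡ 90, 75^32 ≡ 23, 75^64 ≡ 135, 75^128 ≡ 101 (mod 197).
Test 75^d mod 197 for each divisor d in increasing order:
75^1 ≡ 75
75^2 ≡ 109
75^4 ≡ 61
75^7 = 75^4·75^2·75^1 ≡ 68
75^14 = 75^8·75^4·75^2 ≡ 93
75^28 = 75^16·75^8·75^4 ≡ 178
75^49 = 75^32·75^16·75^1 ≡ 14
75^98 = 75^64·75^32·75^2 ≡ 196
75^196 = 75^128·75^64·75^4 ≡ 1  ← first divisor giving 1
The order is 196.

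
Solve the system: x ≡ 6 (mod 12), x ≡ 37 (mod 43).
510

Using Chinese Remainder Theorem:
M = 12 × 43 = 516
M1 = 43, M2 = 12
y1 = 43^(-1) mod 12 = 7
y2 = 12^(-1) mod 43 = 18
x = (6×43×7 + 37×12×18) mod 516 = 510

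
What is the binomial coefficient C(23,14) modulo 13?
10

Using Lucas' theorem:
Write n=23 and k=14 in base 13:
n in base 13: [1, 10]
k in base 13: [1, 1]
C(23,14) mod 13 = ∏ C(n_i, k_i) mod 13
Digit binomials (mod 13): C(1,1) = 1; C(10,1) = 10
Product: 1 × 10 = 10 ≡ 10 (mod 13)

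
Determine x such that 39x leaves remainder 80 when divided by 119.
x ≡ 118 (mod 119)

gcd(39, 119) = 1, which divides 80, so solutions exist.
Find 39^(-1) mod 119 by the extended Euclidean algorithm:
119 = 3 × 39 + 2  ⟹  2 = (1)·119 + (-3)·39
39 = 19 × 2 + 1  ⟹  1 = (-19)·119 + (58)·39
So (58)·39 ≡ 1 (mod 119), i.e. 39^(-1) ≡ 58 (mod 119).
x ≡ 58 × 80 = 4640 ≡ 118 (mod 119).
Check: 39 × 118 = 4602 ≡ 80 (mod 119).
Unique solution: x ≡ 118 (mod 119)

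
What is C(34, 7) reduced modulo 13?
8

Using Lucas' theorem:
Write n=34 and k=7 in base 13:
n in base 13: [2, 8]
k in base 13: [0, 7]
C(34,7) mod 13 = ∏ C(n_i, k_i) mod 13
Digit binomials (mod 13): C(2,0) = 1; C(8,7) = 8
Product: 1 × 8 = 8 ≡ 8 (mod 13)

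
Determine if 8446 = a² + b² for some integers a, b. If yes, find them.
Not possible

Factorization: 8446 = 2 × 41 × 103
By Fermat: n is sum of two squares iff every prime p ≡ 3 (mod 4) appears to even power.
Prime(s) ≡ 3 (mod 4) with odd exponent: [(103, 1)]
Therefore 8446 cannot be expressed as a² + b².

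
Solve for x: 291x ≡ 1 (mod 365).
291

gcd(291, 365) = 1, so the inverse exists.
Extended Euclidean algorithm on (365, 291):
365 = 1 × 291 + 74  ⟹  74 = (1)·365 + (-1)·291
291 = 3 × 74 + 69  ⟹  69 = (-3)·365 + (4)·291
74 = 1 × 69 + 5  ⟹  5 = (4)·365 + (-5)·291
69 = 13 × 5 + 4  ⟹  4 = (-55)·365 + (69)·291
5 = 1 × 4 + 1  ⟹  1 = (59)·365 + (-74)·291
So (-74)·291 ≡ 1 (mod 365), i.e. 291^(-1) ≡ -74 ≡ 291 (mod 365).
Check: 291 × 291 = 84681 ≡ 1 (mod 365)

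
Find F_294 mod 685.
392

Matrix identity: Q^n = [[F_(n+1), F_n], [F_n, F_(n-1)]] with Q = [[1,1],[1,0]].
n = 294 = 100100110₂. Square-and-multiply, entries mod 685:
Q^1 = [[1,1],[1,0]]
Q^2 = (Q^1)² = [[2,1],[1,1]]
Q^4 = (Q^2)² = [[5,3],[3,2]]
Q^9 = (Q^4)²·Q = [[55,34],[34,21]]
Q^18 = (Q^9)² = [[71,529],[529,227]]
Q^36 = (Q^18)² = [[607,92],[92,515]]
Q^73 = (Q^36)²·Q = [[637,163],[163,474]]
Q^147 = (Q^73)²·Q = [[356,103],[103,253]]
Q^294 = (Q^147)² = [[345,392],[392,638]]
F_294 mod 685 = Q^294[0][1] = 392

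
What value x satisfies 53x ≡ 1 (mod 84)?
65

gcd(53, 84) = 1, so the inverse exists.
Extended Euclidean algorithm on (84, 53):
84 = 1 × 53 + 31  ⟹  31 = (1)·84 + (-1)·53
53 = 1 × 31 + 22  ⟹  22 = (-1)·84 + (2)·53
31 = 1 × 22 + 9  ⟹  9 = (2)·84 + (-3)·53
22 = 2 × 9 + 4  ⟹  4 = (-5)·84 + (8)·53
9 = 2 × 4 + 1  ⟹  1 = (12)·84 + (-19)·53
So (-19)·53 ≡ 1 (mod 84), i.e. 53^(-1) ≡ -19 ≡ 65 (mod 84).
Check: 53 × 65 = 3445 ≡ 1 (mod 84)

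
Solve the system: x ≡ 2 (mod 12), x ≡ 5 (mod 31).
98

Using Chinese Remainder Theorem:
M = 12 × 31 = 372
M1 = 31, M2 = 12
y1 = 31^(-1) mod 12 = 7
y2 = 12^(-1) mod 31 = 13
x = (2×31×7 + 5×12×13) mod 372 = 98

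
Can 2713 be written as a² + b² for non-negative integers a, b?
3² + 52² (a=3, b=52)

Factorization: 2713 = 2713
By Fermat: n is sum of two squares iff every prime p ≡ 3 (mod 4) appears to even power.
All primes ≡ 3 (mod 4) appear to even power.
Search a = 0, 1, 2, … for 2713 - a² a perfect square: first hit at a = 3: 2713 - 9 = 2704 = 52².
2713 = 3² + 52² = 9 + 2704 ✓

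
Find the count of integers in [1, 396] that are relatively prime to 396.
120

396 = 2^2 × 3^2 × 11
φ(n) = n × ∏(1 - 1/p) for each prime p dividing n
φ(396) = 396 × (1 - 1/2) × (1 - 1/3) × (1 - 1/11) = 120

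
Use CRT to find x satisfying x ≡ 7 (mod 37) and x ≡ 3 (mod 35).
1228

Using Chinese Remainder Theorem:
M = 37 × 35 = 1295
M1 = 35, M2 = 37
y1 = 35^(-1) mod 37 = 18
y2 = 37^(-1) mod 35 = 18
x = (7×35×18 + 3×37×18) mod 1295 = 1228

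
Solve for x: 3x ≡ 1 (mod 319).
213

gcd(3, 319) = 1, so the inverse exists.
Extended Euclidean algorithm on (319, 3):
319 = 106 × 3 + 1  ⟹  1 = (1)·319 + (-106)·3
So (-106)·3 ≡ 1 (mod 319), i.e. 3^(-1) ≡ -106 ≡ 213 (mod 319).
Check: 3 × 213 = 639 ≡ 1 (mod 319)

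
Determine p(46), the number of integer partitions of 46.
105558

p(n) counts ways to write n as a sum of positive integers (order ignored).
Euler's pentagonal recurrence: p(k) = p(k-1) + p(k-2) - p(k-5) - p(k-7) + p(k-12) + p(k-15) - ... (offsets j(3j∓1)/2, signs ++--, p(0)=1, p(<0)=0).
DP table for k = 0..45: p(0)=1, p(1)=1, p(2)=2, p(3)=3, p(4)=5, p(5)=7, p(6)=11, p(7)=15, p(8)=22, p(9)=30, p(10)=42, p(11)=56, p(12)=77, p(13)=101, p(14)=135, p(15)=176, p(16)=231, p(17)=297, p(18)=385, p(19)=490, p(20)=627, p(21)=792, p(22)=1002, p(23)=1255, p(24)=1575, p(25)=1958, p(26)=2436, p(27)=3010, p(28)=3718, p(29)=4565, p(30)=5604, p(31)=6842, p(32)=8349, p(33)=10143, p(34)=12310, p(35)=14883, p(36)=17977, p(37)=21637, p(38)=26015, p(39)=31185, p(40)=37338, p(41)=44583, p(42)=53174, p(43)=63261, p(44)=75175, p(45)=89134.
Final step: p(46) = p(45) + p(44) - p(41) - p(39) + p(34) + p(31) - p(24) - p(20) + p(11) + p(6)
= 89134 + 75175 - 44583 - 31185 + 12310 + 6842 - 1575 - 627 + 56 + 11
= 105558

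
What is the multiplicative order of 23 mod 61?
20

61 is prime, so ord(23) divides φ(61) = 60.
Divisors of 60: 1, 2, 3, 4, 5, 6, 10, 12, 15, 20, 30, 60.
Repeated squaring: 23^1 ≡ 23, 23^2 ≡ 41, 23^4 ≡ 34, 23^8 ≡ 58, 23^16 ≡ 9, 23^32 ≡ 20 (mod 61).
Test 23^d mod 61 for each divisor d in increasing order:
23^1 ≡ 23
23^2 ≡ 41
23^3 = 23^2·23^1 ≡ 28
23^4 ≡ 34
23^5 = 23^4·23^1 ≡ 50
23^6 = 23^4·23^2 ≡ 52
23^10 = 23^8·23^2 ≡ 60
23^12 = 23^8·23^4 ≡ 20
23^15 = 23^8·23^4·23^2·23^1 ≡ 11
23^20 = 23^16·23^4 ≡ 1  ← first divisor giving 1
The order is 20.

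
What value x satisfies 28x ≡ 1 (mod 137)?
93

gcd(28, 137) = 1, so the inverse exists.
Extended Euclidean algorithm on (137, 28):
137 = 4 × 28 + 25  ⟹  25 = (1)·137 + (-4)·28
28 = 1 × 25 + 3  ⟹  3 = (-1)·137 + (5)·28
25 = 8 × 3 + 1  ⟹  1 = (9)·137 + (-44)·28
So (-44)·28 ≡ 1 (mod 137), i.e. 28^(-1) ≡ -44 ≡ 93 (mod 137).
Check: 28 × 93 = 2604 ≡ 1 (mod 137)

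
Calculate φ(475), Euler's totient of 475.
360

475 = 5^2 × 19
φ(n) = n × ∏(1 - 1/p) for each prime p dividing n
φ(475) = 475 × (1 - 1/5) × (1 - 1/19) = 360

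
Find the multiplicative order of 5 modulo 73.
72

73 is prime, so ord(5) divides φ(73) = 72.
Divisors of 72: 1, 2, 3, 4, 6, 8, 9, 12, 18, 24, 36, 72.
Repeated squaring: 5^1 ≡ 5, 5^2 ≡ 25, 5^4 ≡ 41, 5^8 ≡ 2, 5^16 ≡ 4, 5^32 ≡ 16, 5^64 ≡ 37 (mod 73).
Test 5^d mod 73 for each divisor d in increasing order:
5^1 ≡ 5
5^2 ≡ 25
5^3 = 5^2·5^1 ≡ 52
5^4 ≡ 41
5^6 = 5^4·5^2 ≡ 3
5^8 ≡ 2
5^9 = 5^8·5^1 ≡ 10
5^12 = 5^8·5^4 ≡ 9
5^18 = 5^16·5^2 ≡ 27
5^24 = 5^16·5^8 ≡ 8
5^36 = 5^32·5^4 ≡ 72
5^72 = 5^64·5^8 ≡ 1  ← first divisor giving 1
The order is 72.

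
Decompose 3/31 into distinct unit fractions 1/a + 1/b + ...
1/11 + 1/171 + 1/58311

Greedy algorithm:
3/31: ceiling(31/3) = 11, use 1/11
2/341: ceiling(341/2) = 171, use 1/171
1/58311: ceiling(58311/1) = 58311, use 1/58311
Result: 3/31 = 1/11 + 1/171 + 1/58311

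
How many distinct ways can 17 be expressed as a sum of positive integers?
297

p(n) counts ways to write n as a sum of positive integers (order ignored).
Euler's pentagonal recurrence: p(k) = p(k-1) + p(k-2) - p(k-5) - p(k-7) + p(k-12) + p(k-15) - ... (offsets j(3j∓1)/2, signs ++--, p(0)=1, p(<0)=0).
DP table for k = 0..16: p(0)=1, p(1)=1, p(2)=2, p(3)=3, p(4)=5, p(5)=7, p(6)=11, p(7)=15, p(8)=22, p(9)=30, p(10)=42, p(11)=56, p(12)=77, p(13)=101, p(14)=135, p(15)=176, p(16)=231.
Final step: p(17) = p(16) + p(15) - p(12) - p(10) + p(5) + p(2)
= 231 + 176 - 77 - 42 + 7 + 2
= 297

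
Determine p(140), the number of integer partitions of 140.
15065878135

p(n) counts ways to write n as a sum of positive integers (order ignored).
Euler's pentagonal recurrence: p(k) = p(k-1) + p(k-2) - p(k-5) - p(k-7) + p(k-12) + p(k-15) - ... (offsets j(3j∓1)/2, signs ++--, p(0)=1, p(<0)=0).
DP table for k = 0..139: p(0)=1, p(1)=1, p(2)=2, p(3)=3, p(4)=5, p(5)=7, p(6)=11, p(7)=15, p(8)=22, p(9)=30, p(10)=42, p(11)=56, p(12)=77, p(13)=101, p(14)=135, p(15)=176, p(16)=231, p(17)=297, p(18)=385, p(19)=490, p(20)=627, p(21)=792, p(22)=1002, p(23)=1255, p(24)=1575, p(25)=1958, p(26)=2436, p(27)=3010, p(28)=3718, p(29)=4565, p(30)=5604, p(31)=6842, p(32)=8349, p(33)=10143, p(34)=12310, p(35)=14883, p(36)=17977, p(37)=21637, p(38)=26015, p(39)=31185, p(40)=37338, p(41)=44583, p(42)=53174, p(43)=63261, p(44)=75175, p(45)=89134, p(46)=105558, p(47)=124754, p(48)=147273, p(49)=173525, p(50)=204226, p(51)=239943, p(52)=281589, p(53)=329931, p(54)=386155, p(55)=451276, p(56)=526823, p(57)=614154, p(58)=715220, p(59)=831820, p(60)=966467, p(61)=1121505, p(62)=1300156, p(63)=1505499, p(64)=1741630, p(65)=2012558, p(66)=2323520, p(67)=2679689, p(68)=3087735, p(69)=3554345, p(70)=4087968, p(71)=4697205, p(72)=5392783, p(73)=6185689, p(74)=7089500, p(75)=8118264, p(76)=9289091, p(77)=10619863, p(78)=12132164, p(79)=13848650, p(80)=15796476, p(81)=18004327, p(82)=20506255, p(83)=23338469, p(84)=26543660, p(85)=30167357, p(86)=34262962, p(87)=38887673, p(88)=44108109, p(89)=49995925, p(90)=56634173, p(91)=64112359, p(92)=72533807, p(93)=82010177, p(94)=92669720, p(95)=104651419, p(96)=118114304, p(97)=133230930, p(98)=150198136, p(99)=169229875, p(100)=190569292, p(101)=214481126, p(102)=241265379, p(103)=271248950, p(104)=304801365, p(105)=342325709, p(106)=384276336, p(107)=431149389, p(108)=483502844, p(109)=541946240, p(110)=607163746, p(111)=679903203, p(112)=761002156, p(113)=851376628, p(114)=952050665, p(115)=1064144451, p(116)=1188908248, p(117)=1327710076, p(118)=1482074143, p(119)=1653668665, p(120)=1844349560, p(121)=2056148051, p(122)=2291320912, p(123)=2552338241, p(124)=2841940500, p(125)=3163127352, p(126)=3519222692, p(127)=3913864295, p(128)=4351078600, p(129)=4835271870, p(130)=5371315400, p(131)=5964539504, p(132)=6620830889, p(133)=7346629512, p(134)=8149040695, p(135)=9035836076, p(136)=10015581680, p(137)=11097645016, p(138)=12292341831, p(139)=13610949895.
Final step: p(140) = p(139) + p(138) - p(135) - p(133) + p(128) + p(125) - p(118) - p(114) + p(105) + p(100) - p(89) - p(83) + p(70) + p(63) - p(48) - p(40) + p(23) + p(14)
= 13610949895 + 12292341831 - 9035836076 - 7346629512 + 4351078600 + 3163127352 - 1482074143 - 952050665 + 342325709 + 190569292 - 49995925 - 23338469 + 4087968 + 1505499 - 147273 - 37338 + 1255 + 135
= 15065878135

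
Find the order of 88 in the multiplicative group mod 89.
2

89 is prime, so ord(88) divides φ(89) = 88.
Divisors of 88: 1, 2, 4, 8, 11, 22, 44, 88.
Repeated squaring: 88^1 ≡ 88, 88^2 ≡ 1, 88^4 ≡ 1, 88^8 ≡ 1, 88^16 ≡ 1, 88^32 ≡ 1, 88^64 ≡ 1 (mod 89).
Test 88^d mod 89 for each divisor d in increasing order:
88^1 ≡ 88
88^2 ≡ 1  ← first divisor giving 1
The order is 2.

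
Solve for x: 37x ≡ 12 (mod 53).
x ≡ 39 (mod 53)

gcd(37, 53) = 1, which divides 12, so solutions exist.
Find 37^(-1) mod 53 by the extended Euclidean algorithm:
53 = 1 × 37 + 16  ⟹  16 = (1)·53 + (-1)·37
37 = 2 × 16 + 5  ⟹  5 = (-2)·53 + (3)·37
16 = 3 × 5 + 1  ⟹  1 = (7)·53 + (-10)·37
So (-10)·37 ≡ 1 (mod 53), i.e. 37^(-1) ≡ -10 ≡ 43 (mod 53).
x ≡ 43 × 12 = 516 ≡ 39 (mod 53).
Check: 37 × 39 = 1443 ≡ 12 (mod 53).
Unique solution: x ≡ 39 (mod 53)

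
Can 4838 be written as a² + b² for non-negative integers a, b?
Not possible

Factorization: 4838 = 2 × 41 × 59
By Fermat: n is sum of two squares iff every prime p ≡ 3 (mod 4) appears to even power.
Prime(s) ≡ 3 (mod 4) with odd exponent: [(59, 1)]
Therefore 4838 cannot be expressed as a² + b².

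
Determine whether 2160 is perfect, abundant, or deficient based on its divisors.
abundant

Proper divisors of 2160: sum = 1 + 2 + 3 + 4 + 5 + 6 + 8 + 9 + ... + 432 + 540 + 720 + 1080 (39 divisors) = 5280
Since 5280 > 2160, 2160 is abundant.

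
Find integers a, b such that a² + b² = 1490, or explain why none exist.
11² + 37² (a=11, b=37)

Factorization: 1490 = 2 × 5 × 149
By Fermat: n is sum of two squares iff every prime p ≡ 3 (mod 4) appears to even power.
All primes ≡ 3 (mod 4) appear to even power.
Search a = 0, 1, 2, … for 1490 - a² a perfect square: first hit at a = 11: 1490 - 121 = 1369 = 37².
1490 = 11² + 37² = 121 + 1369 ✓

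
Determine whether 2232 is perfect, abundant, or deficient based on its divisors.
abundant

Proper divisors of 2232: sum = 1 + 2 + 3 + 4 + 6 + 8 + 9 + 12 + ... + 372 + 558 + 744 + 1116 (23 divisors) = 4008
Since 4008 > 2232, 2232 is abundant.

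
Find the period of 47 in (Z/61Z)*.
3

61 is prime, so ord(47) divides φ(61) = 60.
Divisors of 60: 1, 2, 3, 4, 5, 6, 10, 12, 15, 20, 30, 60.
Repeated squaring: 47^1 ≡ 47, 47^2 ≡ 13, 47^4 ≡ 47, 47^8 ≡ 13, 47^16 ≡ 47, 47^32 ≡ 13 (mod 61).
Test 47^d mod 61 for each divisor d in increasing order:
47^1 ≡ 47
47^2 ≡ 13
47^3 = 47^2·47^1 ≡ 1  ← first divisor giving 1
The order is 3.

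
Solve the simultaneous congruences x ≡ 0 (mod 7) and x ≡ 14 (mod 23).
14

Using Chinese Remainder Theorem:
M = 7 × 23 = 161
M1 = 23, M2 = 7
y1 = 23^(-1) mod 7 = 4
y2 = 7^(-1) mod 23 = 10
x = (0×23×4 + 14×7×10) mod 161 = 14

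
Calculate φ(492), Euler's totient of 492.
160

492 = 2^2 × 3 × 41
φ(n) = n × ∏(1 - 1/p) for each prime p dividing n
φ(492) = 492 × (1 - 1/2) × (1 - 1/3) × (1 - 1/41) = 160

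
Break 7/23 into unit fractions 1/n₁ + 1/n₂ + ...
1/4 + 1/19 + 1/583 + 1/1019084

Greedy algorithm:
7/23: ceiling(23/7) = 4, use 1/4
5/92: ceiling(92/5) = 19, use 1/19
3/1748: ceiling(1748/3) = 583, use 1/583
1/1019084: ceiling(1019084/1) = 1019084, use 1/1019084
Result: 7/23 = 1/4 + 1/19 + 1/583 + 1/1019084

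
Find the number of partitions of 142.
18440293320

p(n) counts ways to write n as a sum of positive integers (order ignored).
Euler's pentagonal recurrence: p(k) = p(k-1) + p(k-2) - p(k-5) - p(k-7) + p(k-12) + p(k-15) - ... (offsets j(3j∓1)/2, signs ++--, p(0)=1, p(<0)=0).
DP table for k = 0..141: p(0)=1, p(1)=1, p(2)=2, p(3)=3, p(4)=5, p(5)=7, p(6)=11, p(7)=15, p(8)=22, p(9)=30, p(10)=42, p(11)=56, p(12)=77, p(13)=101, p(14)=135, p(15)=176, p(16)=231, p(17)=297, p(18)=385, p(19)=490, p(20)=627, p(21)=792, p(22)=1002, p(23)=1255, p(24)=1575, p(25)=1958, p(26)=2436, p(27)=3010, p(28)=3718, p(29)=4565, p(30)=5604, p(31)=6842, p(32)=8349, p(33)=10143, p(34)=12310, p(35)=14883, p(36)=17977, p(37)=21637, p(38)=26015, p(39)=31185, p(40)=37338, p(41)=44583, p(42)=53174, p(43)=63261, p(44)=75175, p(45)=89134, p(46)=105558, p(47)=124754, p(48)=147273, p(49)=173525, p(50)=204226, p(51)=239943, p(52)=281589, p(53)=329931, p(54)=386155, p(55)=451276, p(56)=526823, p(57)=614154, p(58)=715220, p(59)=831820, p(60)=966467, p(61)=1121505, p(62)=1300156, p(63)=1505499, p(64)=1741630, p(65)=2012558, p(66)=2323520, p(67)=2679689, p(68)=3087735, p(69)=3554345, p(70)=4087968, p(71)=4697205, p(72)=5392783, p(73)=6185689, p(74)=7089500, p(75)=8118264, p(76)=9289091, p(77)=10619863, p(78)=12132164, p(79)=13848650, p(80)=15796476, p(81)=18004327, p(82)=20506255, p(83)=23338469, p(84)=26543660, p(85)=30167357, p(86)=34262962, p(87)=38887673, p(88)=44108109, p(89)=49995925, p(90)=56634173, p(91)=64112359, p(92)=72533807, p(93)=82010177, p(94)=92669720, p(95)=104651419, p(96)=118114304, p(97)=133230930, p(98)=150198136, p(99)=169229875, p(100)=190569292, p(101)=214481126, p(102)=241265379, p(103)=271248950, p(104)=304801365, p(105)=342325709, p(106)=384276336, p(107)=431149389, p(108)=483502844, p(109)=541946240, p(110)=607163746, p(111)=679903203, p(112)=761002156, p(113)=851376628, p(114)=952050665, p(115)=1064144451, p(116)=1188908248, p(117)=1327710076, p(118)=1482074143, p(119)=1653668665, p(120)=1844349560, p(121)=2056148051, p(122)=2291320912, p(123)=2552338241, p(124)=2841940500, p(125)=3163127352, p(126)=3519222692, p(127)=3913864295, p(128)=4351078600, p(129)=4835271870, p(130)=5371315400, p(131)=5964539504, p(132)=6620830889, p(133)=7346629512, p(134)=8149040695, p(135)=9035836076, p(136)=10015581680, p(137)=11097645016, p(138)=12292341831, p(139)=13610949895, p(140)=15065878135, p(141)=16670689208.
Final step: p(142) = p(141) + p(140) - p(137) - p(135) + p(130) + p(127) - p(120) - p(116) + p(107) + p(102) - p(91) - p(85) + p(72) + p(65) - p(50) - p(42) + p(25) + p(16)
= 16670689208 + 15065878135 - 11097645016 - 9035836076 + 5371315400 + 3913864295 - 1844349560 - 1188908248 + 431149389 + 241265379 - 64112359 - 30167357 + 5392783 + 2012558 - 204226 - 53174 + 1958 + 231
= 18440293320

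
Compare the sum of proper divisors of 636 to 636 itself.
abundant

Proper divisors of 636: sum = 1 + 2 + 3 + 4 + 6 + 12 + 53 + 106 + 159 + 212 + 318 = 876
Since 876 > 636, 636 is abundant.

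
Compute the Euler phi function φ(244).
120

244 = 2^2 × 61
φ(n) = n × ∏(1 - 1/p) for each prime p dividing n
φ(244) = 244 × (1 - 1/2) × (1 - 1/61) = 120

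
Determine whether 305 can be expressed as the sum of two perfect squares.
4² + 17² (a=4, b=17)

Factorization: 305 = 5 × 61
By Fermat: n is sum of two squares iff every prime p ≡ 3 (mod 4) appears to even power.
All primes ≡ 3 (mod 4) appear to even power.
Search a = 0, 1, 2, … for 305 - a² a perfect square: first hit at a = 4: 305 - 16 = 289 = 17².
305 = 4² + 17² = 16 + 289 ✓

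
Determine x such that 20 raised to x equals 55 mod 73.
16

Baby-step giant-step with step n = ⌈√73⌉ = 9.
Baby steps 20^j mod 73 (j:value) for j=0..8: 0:1, 1:20, 2:35, 3:43, 4:57, 5:45, 6:24, 7:42, 8:37.
Giant-step multiplier: 20^(-9) ≡ 20^(72-9) = 20^63 ≡ 22 (mod 73).
Giant steps γ_i = 55·22^i mod 73: γ_0=55, γ_1=42 (in table at j=7).
x = i·n + j = 1·9 + 7 = 16.
Check: 20^16 ≡ 55 (mod 73).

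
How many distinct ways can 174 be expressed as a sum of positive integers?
397125074750

p(n) counts ways to write n as a sum of positive integers (order ignored).
Euler's pentagonal recurrence: p(k) = p(k-1) + p(k-2) - p(k-5) - p(k-7) + p(k-12) + p(k-15) - ... (offsets j(3j∓1)/2, signs ++--, p(0)=1, p(<0)=0).
DP table for k = 0..173: p(0)=1, p(1)=1, p(2)=2, p(3)=3, p(4)=5, p(5)=7, p(6)=11, p(7)=15, p(8)=22, p(9)=30, p(10)=42, p(11)=56, p(12)=77, p(13)=101, p(14)=135, p(15)=176, p(16)=231, p(17)=297, p(18)=385, p(19)=490, p(20)=627, p(21)=792, p(22)=1002, p(23)=1255, p(24)=1575, p(25)=1958, p(26)=2436, p(27)=3010, p(28)=3718, p(29)=4565, p(30)=5604, p(31)=6842, p(32)=8349, p(33)=10143, p(34)=12310, p(35)=14883, p(36)=17977, p(37)=21637, p(38)=26015, p(39)=31185, p(40)=37338, p(41)=44583, p(42)=53174, p(43)=63261, p(44)=75175, p(45)=89134, p(46)=105558, p(47)=124754, p(48)=147273, p(49)=173525, p(50)=204226, p(51)=239943, p(52)=281589, p(53)=329931, p(54)=386155, p(55)=451276, p(56)=526823, p(57)=614154, p(58)=715220, p(59)=831820, p(60)=966467, p(61)=1121505, p(62)=1300156, p(63)=1505499, p(64)=1741630, p(65)=2012558, p(66)=2323520, p(67)=2679689, p(68)=3087735, p(69)=3554345, p(70)=4087968, p(71)=4697205, p(72)=5392783, p(73)=6185689, p(74)=7089500, p(75)=8118264, p(76)=9289091, p(77)=10619863, p(78)=12132164, p(79)=13848650, p(80)=15796476, p(81)=18004327, p(82)=20506255, p(83)=23338469, p(84)=26543660, p(85)=30167357, p(86)=34262962, p(87)=38887673, p(88)=44108109, p(89)=49995925, p(90)=56634173, p(91)=64112359, p(92)=72533807, p(93)=82010177, p(94)=92669720, p(95)=104651419, p(96)=118114304, p(97)=133230930, p(98)=150198136, p(99)=169229875, p(100)=190569292, p(101)=214481126, p(102)=241265379, p(103)=271248950, p(104)=304801365, p(105)=342325709, p(106)=384276336, p(107)=431149389, p(108)=483502844, p(109)=541946240, p(110)=607163746, p(111)=679903203, p(112)=761002156, p(113)=851376628, p(114)=952050665, p(115)=1064144451, p(116)=1188908248, p(117)=1327710076, p(118)=1482074143, p(119)=1653668665, p(120)=1844349560, p(121)=2056148051, p(122)=2291320912, p(123)=2552338241, p(124)=2841940500, p(125)=3163127352, p(126)=3519222692, p(127)=3913864295, p(128)=4351078600, p(129)=4835271870, p(130)=5371315400, p(131)=5964539504, p(132)=6620830889, p(133)=7346629512, p(134)=8149040695, p(135)=9035836076, p(136)=10015581680, p(137)=11097645016, p(138)=12292341831, p(139)=13610949895, p(140)=15065878135, p(141)=16670689208, p(142)=18440293320, p(143)=20390982757, p(144)=22540654445, p(145)=24908858009, p(146)=27517052599, p(147)=30388671978, p(148)=33549419497, p(149)=37027355200, p(150)=40853235313, p(151)=45060624582, p(152)=49686288421, p(153)=54770336324, p(154)=60356673280, p(155)=66493182097, p(156)=73232243759, p(157)=80630964769, p(158)=88751778802, p(159)=97662728555, p(160)=107438159466, p(161)=118159068427, p(162)=129913904637, p(163)=142798995930, p(164)=156919475295, p(165)=172389800255, p(166)=189334822579, p(167)=207890420102, p(168)=228204732751, p(169)=250438925115, p(170)=274768617130, p(171)=301384802048, p(172)=330495499613, p(173)=362326859895.
Final step: p(174) = p(173) + p(172) - p(169) - p(167) + p(162) + p(159) - p(152) - p(148) + p(139) + p(134) - p(123) - p(117) + p(104) + p(97) - p(82) - p(74) + p(57) + p(48) - p(29) - p(19)
= 362326859895 + 330495499613 - 250438925115 - 207890420102 + 129913904637 + 97662728555 - 49686288421 - 33549419497 + 13610949895 + 8149040695 - 2552338241 - 1327710076 + 304801365 + 133230930 - 20506255 - 7089500 + 614154 + 147273 - 4565 - 490
= 397125074750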